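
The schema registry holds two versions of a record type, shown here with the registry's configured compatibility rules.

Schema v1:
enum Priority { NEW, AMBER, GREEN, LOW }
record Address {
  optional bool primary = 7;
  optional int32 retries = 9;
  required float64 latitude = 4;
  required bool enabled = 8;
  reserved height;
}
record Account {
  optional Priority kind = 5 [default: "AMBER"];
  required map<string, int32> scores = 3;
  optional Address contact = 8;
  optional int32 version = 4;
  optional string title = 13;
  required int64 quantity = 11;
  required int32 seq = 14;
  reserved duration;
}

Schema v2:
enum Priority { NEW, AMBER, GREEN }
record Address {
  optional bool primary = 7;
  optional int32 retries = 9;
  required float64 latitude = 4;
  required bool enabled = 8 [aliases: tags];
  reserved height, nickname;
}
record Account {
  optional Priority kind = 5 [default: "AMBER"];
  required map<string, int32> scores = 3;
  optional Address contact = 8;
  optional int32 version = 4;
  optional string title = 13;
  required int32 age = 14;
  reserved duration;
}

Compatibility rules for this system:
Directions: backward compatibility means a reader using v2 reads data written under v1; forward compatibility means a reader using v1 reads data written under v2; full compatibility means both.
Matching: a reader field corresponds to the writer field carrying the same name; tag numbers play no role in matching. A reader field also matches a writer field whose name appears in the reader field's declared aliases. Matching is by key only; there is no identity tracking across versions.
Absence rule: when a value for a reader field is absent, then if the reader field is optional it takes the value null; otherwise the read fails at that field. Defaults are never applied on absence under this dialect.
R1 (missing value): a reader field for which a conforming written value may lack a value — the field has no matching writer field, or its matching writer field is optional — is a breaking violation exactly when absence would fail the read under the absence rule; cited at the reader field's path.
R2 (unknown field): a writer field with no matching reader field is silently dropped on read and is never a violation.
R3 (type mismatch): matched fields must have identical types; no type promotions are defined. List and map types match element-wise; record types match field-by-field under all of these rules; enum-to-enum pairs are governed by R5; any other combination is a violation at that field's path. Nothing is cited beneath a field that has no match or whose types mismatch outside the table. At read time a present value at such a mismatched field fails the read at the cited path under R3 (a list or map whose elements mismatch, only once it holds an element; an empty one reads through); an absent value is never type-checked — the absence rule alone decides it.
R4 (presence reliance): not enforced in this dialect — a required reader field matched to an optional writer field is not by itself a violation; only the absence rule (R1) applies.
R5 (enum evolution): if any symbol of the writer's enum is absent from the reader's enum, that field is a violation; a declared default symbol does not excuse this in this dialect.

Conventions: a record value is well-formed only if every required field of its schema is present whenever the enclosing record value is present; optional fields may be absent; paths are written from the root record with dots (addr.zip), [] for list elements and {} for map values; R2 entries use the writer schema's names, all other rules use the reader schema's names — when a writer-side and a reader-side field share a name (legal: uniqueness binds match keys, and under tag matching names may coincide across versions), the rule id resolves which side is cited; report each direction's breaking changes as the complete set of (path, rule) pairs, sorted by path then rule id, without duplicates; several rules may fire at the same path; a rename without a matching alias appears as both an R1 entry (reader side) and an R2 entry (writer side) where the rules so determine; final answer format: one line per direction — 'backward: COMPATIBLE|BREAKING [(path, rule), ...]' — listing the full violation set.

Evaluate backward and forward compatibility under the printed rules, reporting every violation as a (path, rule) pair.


each type pair in Account: writer, then reader
backward on Account — v2 reading data written by v1:
  kind <- kind (Priority -> Priority, writer optional)
  scores <- scores (map<string, int32> -> map<string, int32>, writer required)
  contact <- contact (Address -> Address, writer optional)
  version <- version (int32 -> int32, writer optional)
  title <- title (string -> string, writer optional)
  age has no writer counterpart
  leftover writer field: quantity
  leftover writer field: seq
  contact.primary <- contact.primary (bool -> bool, writer optional)
  contact.retries <- contact.retries (int32 -> int32, writer optional)
  contact.latitude <- contact.latitude (float64 -> float64, writer required)
  contact.enabled <- contact.enabled (bool -> bool, writer required)
  breaking: (age, R1)
  breaking: (kind, R5)
  backward on Account therefore BREAKING (2)
forward on Account — v1 reading data written by v2:
  kind <- kind (Priority -> Priority, writer optional)
  scores <- scores (map<string, int32> -> map<string, int32>, writer required)
  contact <- contact (Address -> Address, writer optional)
  version <- version (int32 -> int32, writer optional)
  title <- title (string -> string, writer optional)
  quantity has no writer counterpart
  seq has no writer counterpart
  leftover writer field: age
  contact.primary <- contact.primary (bool -> bool, writer optional)
  contact.retries <- contact.retries (int32 -> int32, writer optional)
  contact.latitude <- contact.latitude (float64 -> float64, writer required)
  contact.enabled <- contact.enabled (bool -> bool, writer required)
  breaking: (quantity, R1)
  breaking: (seq, R1)
  forward on Account therefore BREAKING (2)

backward: BREAKING [(age, R1), (kind, R5)]; forward: BREAKING [(quantity, R1), (seq, R1)]


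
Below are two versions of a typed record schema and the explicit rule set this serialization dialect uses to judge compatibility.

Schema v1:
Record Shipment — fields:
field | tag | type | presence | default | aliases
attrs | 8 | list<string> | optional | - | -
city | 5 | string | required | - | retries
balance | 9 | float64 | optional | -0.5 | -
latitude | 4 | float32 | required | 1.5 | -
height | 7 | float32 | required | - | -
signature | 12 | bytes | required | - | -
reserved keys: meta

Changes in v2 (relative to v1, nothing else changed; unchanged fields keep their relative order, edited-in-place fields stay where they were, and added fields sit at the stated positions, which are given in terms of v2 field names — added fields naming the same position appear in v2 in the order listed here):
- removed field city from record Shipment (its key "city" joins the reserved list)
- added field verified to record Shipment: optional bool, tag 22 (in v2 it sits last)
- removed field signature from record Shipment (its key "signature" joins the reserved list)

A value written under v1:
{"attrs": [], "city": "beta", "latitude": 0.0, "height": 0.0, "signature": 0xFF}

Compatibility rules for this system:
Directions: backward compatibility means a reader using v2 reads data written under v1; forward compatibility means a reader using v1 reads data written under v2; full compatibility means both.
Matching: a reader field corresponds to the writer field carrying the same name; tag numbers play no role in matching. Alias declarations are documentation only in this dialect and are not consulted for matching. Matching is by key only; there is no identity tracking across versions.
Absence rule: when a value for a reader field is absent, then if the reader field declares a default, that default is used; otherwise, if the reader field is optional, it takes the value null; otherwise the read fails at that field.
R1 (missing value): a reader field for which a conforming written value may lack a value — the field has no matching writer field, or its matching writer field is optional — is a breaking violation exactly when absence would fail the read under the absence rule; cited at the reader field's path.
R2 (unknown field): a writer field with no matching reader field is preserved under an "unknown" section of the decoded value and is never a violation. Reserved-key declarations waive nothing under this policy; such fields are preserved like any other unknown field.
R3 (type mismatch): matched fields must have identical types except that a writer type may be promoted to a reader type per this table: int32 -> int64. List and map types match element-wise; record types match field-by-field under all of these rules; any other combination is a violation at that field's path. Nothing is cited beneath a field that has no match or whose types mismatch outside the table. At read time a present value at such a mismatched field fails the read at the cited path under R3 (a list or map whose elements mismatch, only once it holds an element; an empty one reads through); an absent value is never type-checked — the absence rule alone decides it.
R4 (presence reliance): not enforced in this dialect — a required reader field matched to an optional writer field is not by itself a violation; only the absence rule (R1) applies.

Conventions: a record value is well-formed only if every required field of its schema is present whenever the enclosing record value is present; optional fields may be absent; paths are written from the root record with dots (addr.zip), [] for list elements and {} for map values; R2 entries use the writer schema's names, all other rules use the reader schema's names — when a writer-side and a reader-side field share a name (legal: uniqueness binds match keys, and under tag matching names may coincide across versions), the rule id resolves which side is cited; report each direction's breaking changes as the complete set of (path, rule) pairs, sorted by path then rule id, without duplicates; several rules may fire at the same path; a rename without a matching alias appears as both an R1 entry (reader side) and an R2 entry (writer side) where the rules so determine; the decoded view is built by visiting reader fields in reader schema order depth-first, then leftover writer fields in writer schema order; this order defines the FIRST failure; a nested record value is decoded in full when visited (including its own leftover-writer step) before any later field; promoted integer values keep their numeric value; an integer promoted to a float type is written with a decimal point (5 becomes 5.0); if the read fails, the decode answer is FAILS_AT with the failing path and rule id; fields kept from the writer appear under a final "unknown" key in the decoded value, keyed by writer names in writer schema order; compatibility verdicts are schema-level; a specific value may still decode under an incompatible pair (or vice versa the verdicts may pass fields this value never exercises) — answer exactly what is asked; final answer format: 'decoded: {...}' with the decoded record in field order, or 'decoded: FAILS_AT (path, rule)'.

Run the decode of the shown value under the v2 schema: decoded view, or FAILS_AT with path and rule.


decoded: {"attrs": [], "balance": -0.5, "latitude": 0.0, "height": 0.0, "verified": null, "unknown": {"city": "beta", "signature": 0xFF}}

each type pair in Shipment: writer, then reader
decode walk for Shipment under reader schema v2:
  attrs := []
  balance := -0.5 (no value, default fills)
  latitude := 0.0
  height := 0.0
  verified := null (not supplied -> null)
  writer city: kept under "unknown"
  writer signature: kept under "unknown"
  => decoded: {"attrs": [], "balance": -0.5, "latitude": 0.0, "height": 0.0, "verified": null, "unknown": {"city": "beta", "signature": 0xFF}}


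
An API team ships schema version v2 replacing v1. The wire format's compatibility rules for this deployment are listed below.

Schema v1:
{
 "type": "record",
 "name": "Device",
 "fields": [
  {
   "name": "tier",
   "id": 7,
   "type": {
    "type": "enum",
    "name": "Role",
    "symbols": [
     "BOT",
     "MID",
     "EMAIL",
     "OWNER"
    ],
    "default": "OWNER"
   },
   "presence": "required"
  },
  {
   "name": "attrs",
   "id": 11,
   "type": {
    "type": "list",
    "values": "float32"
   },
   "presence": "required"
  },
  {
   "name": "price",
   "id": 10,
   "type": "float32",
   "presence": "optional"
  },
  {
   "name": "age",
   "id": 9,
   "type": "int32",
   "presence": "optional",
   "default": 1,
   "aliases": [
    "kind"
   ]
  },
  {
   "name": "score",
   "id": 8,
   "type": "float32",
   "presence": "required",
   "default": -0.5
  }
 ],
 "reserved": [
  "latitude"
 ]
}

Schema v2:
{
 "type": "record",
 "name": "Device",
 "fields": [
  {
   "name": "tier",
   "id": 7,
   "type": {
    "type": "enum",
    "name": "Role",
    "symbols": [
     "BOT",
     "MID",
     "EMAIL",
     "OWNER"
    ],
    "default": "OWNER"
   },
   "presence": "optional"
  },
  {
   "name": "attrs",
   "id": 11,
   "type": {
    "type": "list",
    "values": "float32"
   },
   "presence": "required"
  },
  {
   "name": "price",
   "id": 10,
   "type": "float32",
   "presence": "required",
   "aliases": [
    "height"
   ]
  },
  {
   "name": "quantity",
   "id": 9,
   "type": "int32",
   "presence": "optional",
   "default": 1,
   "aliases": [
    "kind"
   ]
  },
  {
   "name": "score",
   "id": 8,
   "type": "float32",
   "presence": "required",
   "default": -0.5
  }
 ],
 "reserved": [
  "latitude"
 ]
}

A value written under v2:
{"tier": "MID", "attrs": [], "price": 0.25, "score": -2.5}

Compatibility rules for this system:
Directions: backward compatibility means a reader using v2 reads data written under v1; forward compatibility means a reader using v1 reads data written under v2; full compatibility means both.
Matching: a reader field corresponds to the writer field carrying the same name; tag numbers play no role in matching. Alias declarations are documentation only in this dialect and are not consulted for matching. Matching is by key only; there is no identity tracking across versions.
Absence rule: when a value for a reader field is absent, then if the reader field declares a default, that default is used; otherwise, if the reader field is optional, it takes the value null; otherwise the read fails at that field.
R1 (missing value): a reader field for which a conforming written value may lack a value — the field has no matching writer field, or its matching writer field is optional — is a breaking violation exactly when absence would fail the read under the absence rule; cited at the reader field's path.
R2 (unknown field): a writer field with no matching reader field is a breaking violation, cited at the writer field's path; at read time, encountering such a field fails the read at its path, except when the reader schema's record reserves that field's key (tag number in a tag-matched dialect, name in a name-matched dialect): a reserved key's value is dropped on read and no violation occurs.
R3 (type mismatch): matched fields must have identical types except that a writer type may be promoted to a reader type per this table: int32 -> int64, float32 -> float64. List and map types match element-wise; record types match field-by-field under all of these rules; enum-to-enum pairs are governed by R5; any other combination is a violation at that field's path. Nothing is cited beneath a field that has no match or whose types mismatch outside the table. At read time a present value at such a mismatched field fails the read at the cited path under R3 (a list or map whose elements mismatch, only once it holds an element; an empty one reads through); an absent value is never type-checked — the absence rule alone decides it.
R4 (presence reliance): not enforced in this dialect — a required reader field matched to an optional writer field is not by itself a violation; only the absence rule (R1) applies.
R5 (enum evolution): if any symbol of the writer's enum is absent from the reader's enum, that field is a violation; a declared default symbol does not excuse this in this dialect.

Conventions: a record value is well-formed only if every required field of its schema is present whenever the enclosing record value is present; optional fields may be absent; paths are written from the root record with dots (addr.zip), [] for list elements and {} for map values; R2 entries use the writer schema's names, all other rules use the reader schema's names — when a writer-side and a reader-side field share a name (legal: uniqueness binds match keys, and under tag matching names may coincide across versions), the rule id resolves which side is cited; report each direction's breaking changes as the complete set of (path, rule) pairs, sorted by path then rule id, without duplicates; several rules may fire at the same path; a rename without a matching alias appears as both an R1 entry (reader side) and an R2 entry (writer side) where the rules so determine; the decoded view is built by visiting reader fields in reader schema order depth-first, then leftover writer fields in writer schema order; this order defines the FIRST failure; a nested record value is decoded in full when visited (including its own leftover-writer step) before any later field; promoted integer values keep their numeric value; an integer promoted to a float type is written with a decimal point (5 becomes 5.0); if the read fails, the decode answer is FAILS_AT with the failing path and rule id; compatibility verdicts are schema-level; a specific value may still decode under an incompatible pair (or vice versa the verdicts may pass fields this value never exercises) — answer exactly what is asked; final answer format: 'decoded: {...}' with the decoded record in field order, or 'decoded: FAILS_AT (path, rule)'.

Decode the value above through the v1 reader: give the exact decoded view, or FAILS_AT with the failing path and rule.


decoded: {"tier": "MID", "attrs": [], "price": 0.25, "age": 1, "score": -2.5}

in Device below, arrows point writer -> reader
decode walk for Device under reader schema v1:
  tier := "MID"
  attrs := []
  price := 0.25
  age := 1 (no value, default fills)
  score := -2.5
  => decoded: {"tier": "MID", "attrs": [], "price": 0.25, "age": 1, "score": -2.5}
ruling out the remaining Device differences:
  field price in record Device: optional changed to required -> shifts the Device verdicts, not this decode
  field tier in record Device: required changed to optional -> shifts the Device verdicts, not this decode
  renamed field age to quantity in record Device -> shifts the Device verdicts, not this decode


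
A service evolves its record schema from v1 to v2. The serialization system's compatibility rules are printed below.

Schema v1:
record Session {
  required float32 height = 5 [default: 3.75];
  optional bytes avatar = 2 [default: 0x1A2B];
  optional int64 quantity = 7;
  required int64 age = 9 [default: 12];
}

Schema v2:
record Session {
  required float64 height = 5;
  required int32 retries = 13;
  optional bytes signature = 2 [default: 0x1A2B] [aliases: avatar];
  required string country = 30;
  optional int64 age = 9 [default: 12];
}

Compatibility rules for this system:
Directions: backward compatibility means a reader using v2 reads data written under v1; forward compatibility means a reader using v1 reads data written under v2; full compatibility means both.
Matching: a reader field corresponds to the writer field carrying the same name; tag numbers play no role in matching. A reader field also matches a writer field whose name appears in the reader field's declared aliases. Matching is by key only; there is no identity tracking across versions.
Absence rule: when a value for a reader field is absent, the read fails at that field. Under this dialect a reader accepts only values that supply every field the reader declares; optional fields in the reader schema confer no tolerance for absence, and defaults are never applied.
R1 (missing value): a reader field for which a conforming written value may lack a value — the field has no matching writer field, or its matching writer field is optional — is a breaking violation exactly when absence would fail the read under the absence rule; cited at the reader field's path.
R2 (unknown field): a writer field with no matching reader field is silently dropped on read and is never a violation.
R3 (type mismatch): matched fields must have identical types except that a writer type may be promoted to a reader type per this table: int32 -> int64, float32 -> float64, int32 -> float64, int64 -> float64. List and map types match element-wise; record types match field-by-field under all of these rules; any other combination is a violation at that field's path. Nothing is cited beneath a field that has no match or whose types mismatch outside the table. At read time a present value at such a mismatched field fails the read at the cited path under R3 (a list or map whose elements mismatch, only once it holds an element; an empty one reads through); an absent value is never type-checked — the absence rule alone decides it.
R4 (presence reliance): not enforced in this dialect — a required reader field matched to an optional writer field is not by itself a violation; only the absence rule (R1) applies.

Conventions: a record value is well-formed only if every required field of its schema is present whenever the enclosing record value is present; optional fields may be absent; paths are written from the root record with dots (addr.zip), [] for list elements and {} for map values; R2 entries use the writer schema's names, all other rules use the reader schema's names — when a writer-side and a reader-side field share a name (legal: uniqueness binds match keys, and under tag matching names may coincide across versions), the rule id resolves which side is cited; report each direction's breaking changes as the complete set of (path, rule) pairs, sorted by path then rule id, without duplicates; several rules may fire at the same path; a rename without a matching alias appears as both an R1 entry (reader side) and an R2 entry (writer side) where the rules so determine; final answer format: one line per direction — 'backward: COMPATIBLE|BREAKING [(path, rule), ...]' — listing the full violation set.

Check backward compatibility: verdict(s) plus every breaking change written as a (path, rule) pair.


backward: BREAKING [(country, R1), (retries, R1), (signature, R1)]

each type pair in Session: writer, then reader
backward for Session (reader v2, writer v1):
  writer required, float32 -> float64: reader height maps from writer height
  retries has no writer counterpart
  writer optional, bytes -> bytes: reader signature maps from writer avatar
  country has no writer counterpart
  writer required, int64 -> int64: reader age maps from writer age
  leftover writer field: quantity
  breaking: (country, R1)
  breaking: (retries, R1)
  breaking: (signature, R1)
  backward on Session therefore BREAKING (3)
checking off the Session differences that do not matter here:
  field height in record Session: type float32 changed to float64 (its default is dropped) -> its effect on Session is confined to the forward direction, not asked
  field age in record Session: required changed to optional -> its effect on Session is confined to the forward direction, not asked


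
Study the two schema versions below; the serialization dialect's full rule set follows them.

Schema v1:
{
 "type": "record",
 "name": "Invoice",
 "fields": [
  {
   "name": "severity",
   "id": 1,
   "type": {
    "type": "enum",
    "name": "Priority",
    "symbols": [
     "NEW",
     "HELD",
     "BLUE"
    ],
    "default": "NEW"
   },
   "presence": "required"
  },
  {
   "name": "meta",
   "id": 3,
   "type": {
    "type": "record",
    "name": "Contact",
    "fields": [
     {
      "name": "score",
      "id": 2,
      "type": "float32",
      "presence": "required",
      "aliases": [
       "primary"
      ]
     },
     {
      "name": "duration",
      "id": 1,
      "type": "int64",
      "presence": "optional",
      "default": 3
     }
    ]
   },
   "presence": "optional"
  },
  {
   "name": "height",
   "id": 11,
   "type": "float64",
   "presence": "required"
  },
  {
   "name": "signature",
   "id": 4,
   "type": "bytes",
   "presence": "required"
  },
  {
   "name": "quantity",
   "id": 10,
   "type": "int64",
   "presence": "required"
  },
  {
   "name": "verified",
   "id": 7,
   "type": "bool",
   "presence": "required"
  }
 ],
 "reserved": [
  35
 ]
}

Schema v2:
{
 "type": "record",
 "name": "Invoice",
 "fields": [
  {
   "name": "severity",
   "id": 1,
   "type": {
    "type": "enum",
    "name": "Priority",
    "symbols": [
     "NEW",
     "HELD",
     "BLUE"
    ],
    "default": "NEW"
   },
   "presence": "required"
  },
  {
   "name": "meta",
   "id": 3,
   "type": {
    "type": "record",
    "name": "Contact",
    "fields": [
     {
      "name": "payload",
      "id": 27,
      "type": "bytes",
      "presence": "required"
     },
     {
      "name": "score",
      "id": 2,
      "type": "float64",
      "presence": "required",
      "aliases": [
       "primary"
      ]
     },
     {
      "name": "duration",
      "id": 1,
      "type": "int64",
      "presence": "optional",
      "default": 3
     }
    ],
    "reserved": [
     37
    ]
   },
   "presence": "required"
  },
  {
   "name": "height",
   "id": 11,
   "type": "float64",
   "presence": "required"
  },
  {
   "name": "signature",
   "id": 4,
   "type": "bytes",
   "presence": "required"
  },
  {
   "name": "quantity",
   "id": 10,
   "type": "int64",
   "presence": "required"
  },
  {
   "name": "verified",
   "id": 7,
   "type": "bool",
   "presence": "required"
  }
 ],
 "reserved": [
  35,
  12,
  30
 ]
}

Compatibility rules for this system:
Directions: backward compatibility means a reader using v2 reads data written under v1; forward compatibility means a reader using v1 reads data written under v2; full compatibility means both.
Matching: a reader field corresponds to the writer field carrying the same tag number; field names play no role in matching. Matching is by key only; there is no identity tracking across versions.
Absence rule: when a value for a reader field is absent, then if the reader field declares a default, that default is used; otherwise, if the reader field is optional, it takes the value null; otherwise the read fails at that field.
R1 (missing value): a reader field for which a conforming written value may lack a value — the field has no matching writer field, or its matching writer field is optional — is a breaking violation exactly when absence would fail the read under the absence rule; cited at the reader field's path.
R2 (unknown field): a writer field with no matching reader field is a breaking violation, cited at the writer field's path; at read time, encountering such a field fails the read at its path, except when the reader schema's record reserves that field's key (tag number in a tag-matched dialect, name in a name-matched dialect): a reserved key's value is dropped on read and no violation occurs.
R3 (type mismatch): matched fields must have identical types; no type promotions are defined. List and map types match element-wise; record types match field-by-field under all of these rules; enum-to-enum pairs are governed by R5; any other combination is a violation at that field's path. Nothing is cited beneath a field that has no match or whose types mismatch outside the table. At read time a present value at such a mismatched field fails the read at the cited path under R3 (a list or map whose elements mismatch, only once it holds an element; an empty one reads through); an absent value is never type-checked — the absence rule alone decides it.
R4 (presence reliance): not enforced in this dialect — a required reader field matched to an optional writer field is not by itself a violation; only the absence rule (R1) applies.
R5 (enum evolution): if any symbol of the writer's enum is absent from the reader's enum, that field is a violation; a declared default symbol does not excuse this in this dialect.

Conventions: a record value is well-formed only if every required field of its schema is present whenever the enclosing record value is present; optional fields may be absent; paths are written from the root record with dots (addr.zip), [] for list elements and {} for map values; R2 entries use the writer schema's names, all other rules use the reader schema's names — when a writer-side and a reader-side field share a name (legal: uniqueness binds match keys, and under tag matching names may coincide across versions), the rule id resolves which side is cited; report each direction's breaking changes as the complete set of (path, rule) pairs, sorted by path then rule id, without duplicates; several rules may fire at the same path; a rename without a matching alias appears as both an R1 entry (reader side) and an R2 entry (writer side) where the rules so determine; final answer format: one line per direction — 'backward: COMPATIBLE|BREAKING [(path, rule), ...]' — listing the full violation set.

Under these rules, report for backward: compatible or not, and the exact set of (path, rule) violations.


backward: BREAKING [(meta, R1), (meta.payload, R1), (meta.score, R3)]

each type pair in Invoice: writer, then reader
backward analysis of Invoice with v2 as reader and v1 as writer:
  severity: Priority -> Priority, writer required; from severity
  meta: Contact -> Contact, writer optional; from meta
  height: float64 -> float64, writer required; from height
  signature: bytes -> bytes, writer required; from signature
  quantity: int64 -> int64, writer required; from quantity
  verified: bool -> bool, writer required; from verified
  meta.payload: no writer match
  meta.score: float32 -> float64, writer required; from meta.score
  meta.duration: int64 -> int64, writer optional; from meta.duration
  R1 fires at meta
  R1 fires at meta.payload
  R3 fires at meta.score
  backward on Invoice therefore BREAKING (3)


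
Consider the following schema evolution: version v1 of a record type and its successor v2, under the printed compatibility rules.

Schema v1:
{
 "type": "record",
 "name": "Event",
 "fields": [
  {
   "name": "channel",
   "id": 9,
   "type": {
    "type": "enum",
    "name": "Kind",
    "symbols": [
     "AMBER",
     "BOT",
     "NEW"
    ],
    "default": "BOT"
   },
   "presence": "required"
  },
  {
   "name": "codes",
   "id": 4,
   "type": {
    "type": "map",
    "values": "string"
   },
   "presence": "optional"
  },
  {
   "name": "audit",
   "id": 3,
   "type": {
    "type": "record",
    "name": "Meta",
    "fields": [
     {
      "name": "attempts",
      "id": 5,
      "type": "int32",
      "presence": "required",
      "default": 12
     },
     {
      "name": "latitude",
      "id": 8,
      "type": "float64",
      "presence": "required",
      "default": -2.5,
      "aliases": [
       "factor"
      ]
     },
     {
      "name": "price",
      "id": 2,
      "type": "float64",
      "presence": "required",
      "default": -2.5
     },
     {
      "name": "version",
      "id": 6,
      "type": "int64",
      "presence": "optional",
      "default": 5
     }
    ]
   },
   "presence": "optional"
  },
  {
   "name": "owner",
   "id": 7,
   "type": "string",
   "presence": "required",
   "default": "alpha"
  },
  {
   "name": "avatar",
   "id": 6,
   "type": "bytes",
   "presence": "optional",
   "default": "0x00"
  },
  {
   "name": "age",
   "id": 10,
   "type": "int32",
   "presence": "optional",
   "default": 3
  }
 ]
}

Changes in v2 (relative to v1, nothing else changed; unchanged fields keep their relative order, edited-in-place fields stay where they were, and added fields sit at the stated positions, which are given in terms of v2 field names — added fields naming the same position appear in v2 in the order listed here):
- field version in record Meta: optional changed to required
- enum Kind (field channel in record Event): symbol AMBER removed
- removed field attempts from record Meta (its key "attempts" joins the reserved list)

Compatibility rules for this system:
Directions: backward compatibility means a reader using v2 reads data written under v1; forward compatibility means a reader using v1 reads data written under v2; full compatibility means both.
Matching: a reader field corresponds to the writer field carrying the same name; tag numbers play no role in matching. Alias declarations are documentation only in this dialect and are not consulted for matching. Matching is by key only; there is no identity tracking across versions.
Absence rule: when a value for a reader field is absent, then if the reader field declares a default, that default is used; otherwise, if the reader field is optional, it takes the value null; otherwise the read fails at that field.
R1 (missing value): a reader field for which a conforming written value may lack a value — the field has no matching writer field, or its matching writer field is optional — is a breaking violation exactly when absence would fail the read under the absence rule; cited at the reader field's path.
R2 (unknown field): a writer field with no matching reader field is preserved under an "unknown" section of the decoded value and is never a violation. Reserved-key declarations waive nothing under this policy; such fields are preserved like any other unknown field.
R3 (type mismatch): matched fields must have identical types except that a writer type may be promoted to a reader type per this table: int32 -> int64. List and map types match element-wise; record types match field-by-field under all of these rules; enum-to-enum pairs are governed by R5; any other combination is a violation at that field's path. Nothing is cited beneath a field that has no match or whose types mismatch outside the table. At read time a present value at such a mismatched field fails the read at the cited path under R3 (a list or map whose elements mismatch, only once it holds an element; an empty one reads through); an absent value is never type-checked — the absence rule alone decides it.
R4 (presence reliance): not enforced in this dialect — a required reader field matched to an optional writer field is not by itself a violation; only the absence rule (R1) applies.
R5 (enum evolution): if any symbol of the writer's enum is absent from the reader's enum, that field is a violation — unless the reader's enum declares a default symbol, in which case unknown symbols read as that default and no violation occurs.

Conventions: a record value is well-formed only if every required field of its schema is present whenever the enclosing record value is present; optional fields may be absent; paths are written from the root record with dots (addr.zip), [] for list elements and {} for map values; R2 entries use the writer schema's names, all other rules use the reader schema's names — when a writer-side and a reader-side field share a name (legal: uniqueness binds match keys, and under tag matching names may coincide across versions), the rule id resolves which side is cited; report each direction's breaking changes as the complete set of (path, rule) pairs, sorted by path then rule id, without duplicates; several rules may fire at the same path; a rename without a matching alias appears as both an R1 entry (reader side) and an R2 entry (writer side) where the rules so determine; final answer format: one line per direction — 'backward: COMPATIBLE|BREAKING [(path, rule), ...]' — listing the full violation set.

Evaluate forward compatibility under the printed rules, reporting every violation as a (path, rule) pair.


forward: COMPATIBLE []

in Event below, arrows point writer -> reader
checking forward for Event: reader v1 against writer v2:
  writer required, Kind -> Kind: reader channel maps from writer channel
  writer optional, map<string, string> -> map<string, string>: reader codes maps from writer codes
  writer optional, Meta -> Meta: reader audit maps from writer audit
  writer required, string -> string: reader owner maps from writer owner
  writer optional, bytes -> bytes: reader avatar maps from writer avatar
  writer optional, int32 -> int32: reader age maps from writer age
  audit.attempts: no writer-side match
  writer required, float64 -> float64: reader audit.latitude maps from writer audit.latitude
  writer required, float64 -> float64: reader audit.price maps from writer audit.price
  writer required, int64 -> int64: reader audit.version maps from writer audit.version
  nothing fires on Event: forward is COMPATIBLE
the rest of the Event diff is inert for this question:
  field version in record Meta: optional changed to required -> inert for the asked Event verdict: nothing fires
  enum Kind (field channel in record Event): symbol AMBER removed -> inert for the asked Event verdict: nothing fires
  removed field attempts from record Meta (its key "attempts" joins the reserved list) -> inert for the asked Event verdict: nothing fires


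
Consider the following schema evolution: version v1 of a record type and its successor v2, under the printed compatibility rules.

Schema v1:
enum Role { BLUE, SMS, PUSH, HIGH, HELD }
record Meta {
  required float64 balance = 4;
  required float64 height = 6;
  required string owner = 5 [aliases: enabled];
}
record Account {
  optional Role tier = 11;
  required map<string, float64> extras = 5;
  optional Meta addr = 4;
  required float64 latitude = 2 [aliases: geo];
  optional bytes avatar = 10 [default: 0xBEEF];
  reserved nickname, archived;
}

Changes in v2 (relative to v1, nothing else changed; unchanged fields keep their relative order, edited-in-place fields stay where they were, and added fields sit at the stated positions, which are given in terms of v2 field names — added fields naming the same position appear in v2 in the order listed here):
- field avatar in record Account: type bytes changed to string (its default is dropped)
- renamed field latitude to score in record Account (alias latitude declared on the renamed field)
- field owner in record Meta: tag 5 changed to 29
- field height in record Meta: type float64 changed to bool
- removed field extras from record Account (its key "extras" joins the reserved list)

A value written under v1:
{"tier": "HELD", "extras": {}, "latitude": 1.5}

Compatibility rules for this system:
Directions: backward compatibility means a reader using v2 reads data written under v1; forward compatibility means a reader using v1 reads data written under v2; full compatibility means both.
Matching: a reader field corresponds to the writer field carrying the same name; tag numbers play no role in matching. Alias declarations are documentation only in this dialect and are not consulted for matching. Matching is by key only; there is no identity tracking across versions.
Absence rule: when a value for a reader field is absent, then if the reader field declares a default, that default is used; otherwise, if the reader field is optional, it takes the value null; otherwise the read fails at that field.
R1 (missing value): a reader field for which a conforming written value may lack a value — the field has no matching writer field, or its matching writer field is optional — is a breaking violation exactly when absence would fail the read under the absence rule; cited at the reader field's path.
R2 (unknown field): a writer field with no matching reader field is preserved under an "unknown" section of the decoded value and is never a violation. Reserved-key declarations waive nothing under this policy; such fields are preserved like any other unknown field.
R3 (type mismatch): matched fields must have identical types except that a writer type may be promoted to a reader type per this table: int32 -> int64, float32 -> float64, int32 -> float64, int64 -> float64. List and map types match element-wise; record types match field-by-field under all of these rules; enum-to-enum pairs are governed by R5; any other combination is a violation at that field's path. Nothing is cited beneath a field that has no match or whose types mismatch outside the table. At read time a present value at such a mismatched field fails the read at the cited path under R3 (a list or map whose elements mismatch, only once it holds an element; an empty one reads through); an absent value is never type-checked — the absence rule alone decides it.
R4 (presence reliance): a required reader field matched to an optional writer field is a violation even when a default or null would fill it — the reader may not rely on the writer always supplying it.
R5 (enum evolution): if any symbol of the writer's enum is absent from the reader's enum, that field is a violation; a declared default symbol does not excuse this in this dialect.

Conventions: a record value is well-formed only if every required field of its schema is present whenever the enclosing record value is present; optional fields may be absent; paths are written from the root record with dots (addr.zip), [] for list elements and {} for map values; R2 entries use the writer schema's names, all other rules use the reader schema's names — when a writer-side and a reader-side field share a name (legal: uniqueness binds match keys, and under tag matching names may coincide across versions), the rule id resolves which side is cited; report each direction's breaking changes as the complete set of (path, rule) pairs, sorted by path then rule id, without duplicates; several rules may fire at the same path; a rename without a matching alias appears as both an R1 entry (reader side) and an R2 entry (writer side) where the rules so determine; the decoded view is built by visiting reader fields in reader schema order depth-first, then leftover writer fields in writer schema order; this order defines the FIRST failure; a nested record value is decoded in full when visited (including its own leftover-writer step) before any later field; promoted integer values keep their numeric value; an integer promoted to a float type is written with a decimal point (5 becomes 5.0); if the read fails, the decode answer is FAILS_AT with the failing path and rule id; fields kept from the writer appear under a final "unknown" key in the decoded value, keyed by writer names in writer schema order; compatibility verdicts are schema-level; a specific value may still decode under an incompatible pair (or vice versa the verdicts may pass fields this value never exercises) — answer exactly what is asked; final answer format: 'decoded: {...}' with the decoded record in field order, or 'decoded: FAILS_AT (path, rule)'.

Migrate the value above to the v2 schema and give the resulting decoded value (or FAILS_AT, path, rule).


decoded: FAILS_AT (score, R1)

each type pair in Account: writer, then reader
decode (reader v2):
  tier := "HELD"
  addr := null (absent, optional -> null)
  read fails at score under R1 (no fill)
  => FAILS_AT (score, R1)
remaining Account differences; none change what is asked:
  field avatar in record Account: type bytes changed to string (its default is dropped) -> affects the rule determinations only; this particular Account value decodes identically
  field owner in record Meta: tag 5 changed to 29 -> triggers nothing under the printed rules; the Account answer is the same either way
  field height in record Meta: type float64 changed to bool -> affects the rule determinations only; this particular Account value decodes identically
  removed field extras from record Account (its key "extras" joins the reserved list) -> affects the rule determinations only; this particular Account value decodes identically
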